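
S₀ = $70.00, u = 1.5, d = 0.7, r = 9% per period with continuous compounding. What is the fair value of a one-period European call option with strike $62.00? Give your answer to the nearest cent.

Risk-neutral probability p = (e^0.09 − 0.7)/(1.5 − 0.7) = 0.3942/0.8000 = 0.4927
Terminal stock prices: S_u = 105, S_d = 49
Terminal payoffs (S − K): max(43, 0) = 43, max(-13, 0) = 0
Node 0 (S = 70): V_0 = e^(−0.09)·[0.4927·43.0000 + 0.5073·0.0000] = 19.3633

$19.36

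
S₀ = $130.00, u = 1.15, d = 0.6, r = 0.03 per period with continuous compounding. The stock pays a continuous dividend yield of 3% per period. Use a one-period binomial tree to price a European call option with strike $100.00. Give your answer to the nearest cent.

$34.94

Per-period risk-free factor R = e^0.03 = 1.0305; dividend-adjusted growth = e^(0.03−0.03) = 1.0000.
Risk-neutral probability p = (1.0000 − 0.6)/(1.15 − 0.6) = 0.4000/0.5500 = 0.7273
Terminal stock prices: S_u = 149.5, S_d = 78
Terminal payoffs (S − K): max(49.5, 0) = 49.5, max(-22, 0) = 0
Node 0 (S = 130): V_0 = e^(−0.03)·[0.7273·49.5000 + 0.2727·0.0000] = 34.9360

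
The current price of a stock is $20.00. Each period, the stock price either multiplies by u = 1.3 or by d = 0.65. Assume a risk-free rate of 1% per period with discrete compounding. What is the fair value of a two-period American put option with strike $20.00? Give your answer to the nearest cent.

Risk-neutral probability p = (1 + 0.01 − 0.65)/(1.3 − 0.65) = 0.3600/0.6500 = 0.5538
Terminal stock prices: S_uu = 33.8, S_ud = 16.9, S_dd = 8.45
Terminal payoffs (K − S): max(-13.8, 0) = 0, max(3.1, 0) = 3.1, max(11.55, 0) = 11.55
Node u (S = 26): continuation = 1/1.01·[0.5538·0.0000 + 0.4462·3.1000] = 1.3694; exercise value = 0.0000 ≤ continuation, so V_u = 1.3694
Node d (S = 13): continuation = 1/1.01·[0.5538·3.1000 + 0.4462·11.5500] = 6.8020; exercise value = 7.0000 > continuation, so V_d = 7.0000 (exercise)
Node 0 (S = 20): continuation = 1/1.01·[0.5538·1.3694 + 0.4462·7.0000] = 3.8431; exercise value = 0.0000 ≤ continuation, so V_0 = 3.8431

$3.84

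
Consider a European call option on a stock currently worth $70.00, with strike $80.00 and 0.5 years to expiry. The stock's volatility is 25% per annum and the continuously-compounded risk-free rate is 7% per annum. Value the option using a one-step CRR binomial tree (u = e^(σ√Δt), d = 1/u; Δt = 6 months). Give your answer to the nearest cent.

CRR parameters: u = e^(σ√Δt) = e^(0.25·√0.5) = 1.1934, d = 1/u = 0.8380
Per-period rate: rΔt = 0.07·0.5 = 0.035, so R = e^0.035 = 1.0356
Risk-neutral probability p = (e^0.035 − 0.8380)/(1.1934 − 0.8380) = 0.1977/0.3554 = 0.5561
Terminal stock prices: S_u = 83.54, S_d = 58.66
Terminal payoffs (S − K): max(3.536, 0) = 3.536, max(-21.34, 0) = 0
Node 0 (S = 70): V_0 = e^(−0.035)·[0.5561·3.5355 + 0.4439·0.0000] = 1.8986

$1.90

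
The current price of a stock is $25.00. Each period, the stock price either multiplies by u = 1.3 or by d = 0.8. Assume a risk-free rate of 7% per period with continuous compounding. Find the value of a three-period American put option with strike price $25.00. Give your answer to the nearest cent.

$2.51

Risk-neutral probability p = (e^0.07 − 0.8)/(1.3 − 0.8) = 0.2725/0.5000 = 0.5450
Terminal stock prices: S_uuu = 54.93, S_uud = 33.8, S_udd = 20.8, S_ddd = 12.8
Terminal payoffs (K − S): max(-29.93, 0) = 0, max(-8.8, 0) = 0, max(4.2, 0) = 4.2, max(12.2, 0) = 12.2
Node uu (S = 42.25): continuation = e^(−0.07)·[0.5450·0.0000 + 0.4550·0.0000] = 0.0000; exercise value = 0.0000 ≤ continuation, so V_uu = 0.0000
Node ud (S = 26): continuation = e^(−0.07)·[0.5450·0.0000 + 0.4550·4.2000] = 1.7817; exercise value = 0.0000 ≤ continuation, so V_ud = 1.7817
Node dd (S = 16): continuation = e^(−0.07)·[0.5450·4.2000 + 0.4550·12.2000] = 7.3098; exercise value = 9.0000 > continuation, so V_dd = 9.0000 (exercise)
Node u (S = 32.5): continuation = e^(−0.07)·[0.5450·0.0000 + 0.4550·1.7817] = 0.7559; exercise value = 0.0000 ≤ continuation, so V_u = 0.7559
Node d (S = 20): continuation = e^(−0.07)·[0.5450·1.7817 + 0.4550·9.0000] = 4.7234; exercise value = 5.0000 > continuation, so V_d = 5.0000 (exercise)
Node 0 (S = 25): continuation = e^(−0.07)·[0.5450·0.7559 + 0.4550·5.0000] = 2.5052; exercise value = 0.0000 ≤ continuation, so V_0 = 2.5052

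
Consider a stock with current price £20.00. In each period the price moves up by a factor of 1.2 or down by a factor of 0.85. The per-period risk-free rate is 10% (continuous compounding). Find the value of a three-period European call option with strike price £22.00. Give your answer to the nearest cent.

£4.40

Risk-neutral probability p = (e^0.1 − 0.85)/(1.2 − 0.85) = 0.2552/0.3500 = 0.7291
Terminal stock prices: S_uuu = 34.56, S_uud = 24.48, S_udd = 17.34, S_ddd = 12.28
Terminal payoffs (S − K): max(12.56, 0) = 12.56, max(2.48, 0) = 2.48, max(-4.66, 0) = 0, max(-9.718, 0) = 0
Node uu (S = 28.8): V_uu = e^(−0.1)·[0.7291·12.5600 + 0.2709·2.4800] = 8.8936
Node ud (S = 20.4): V_ud = e^(−0.1)·[0.7291·2.4800 + 0.2709·0.0000] = 1.6360
Node dd (S = 14.45): V_dd = e^(−0.1)·[0.7291·0.0000 + 0.2709·0.0000] = 0.0000
Node u (S = 24): V_u = e^(−0.1)·[0.7291·8.8936 + 0.2709·1.6360] = 6.2680
Node d (S = 17): V_d = e^(−0.1)·[0.7291·1.6360 + 0.2709·0.0000] = 1.0792
Node 0 (S = 20): V_0 = e^(−0.1)·[0.7291·6.2680 + 0.2709·1.0792] = 4.3995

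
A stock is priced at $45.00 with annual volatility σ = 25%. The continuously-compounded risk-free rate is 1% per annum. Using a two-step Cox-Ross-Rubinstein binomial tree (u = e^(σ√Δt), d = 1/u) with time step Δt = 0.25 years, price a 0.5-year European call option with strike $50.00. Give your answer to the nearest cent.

CRR parameters: u = e^(σ√Δt) = e^(0.25·√0.25) = 1.1331, d = 1/u = 0.8825
Per-period rate: rΔt = 0.01·0.25 = 0.0025, so R = e^0.0025 = 1.0025
Risk-neutral probability p = (e^0.0025 − 0.8825)/(1.1331 − 0.8825) = 0.1200/0.2507 = 0.4788
Terminal stock prices: S_uu = 57.78, S_ud = 45, S_dd = 35.05
Terminal payoffs (S − K): max(7.781, 0) = 7.781, max(-5, 0) = 0, max(-14.95, 0) = 0
Node u (S = 50.99): V_u = e^(−0.0025)·[0.4788·7.7811 + 0.5212·0.0000] = 3.7161
Node d (S = 39.71): V_d = e^(−0.0025)·[0.4788·0.0000 + 0.5212·0.0000] = 0.0000
Node 0 (S = 45): V_0 = e^(−0.0025)·[0.4788·3.7161 + 0.5212·0.0000] = 1.7748

$1.77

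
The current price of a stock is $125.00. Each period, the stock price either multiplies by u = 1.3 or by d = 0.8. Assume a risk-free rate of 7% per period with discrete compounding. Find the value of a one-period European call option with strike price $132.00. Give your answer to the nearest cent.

Risk-neutral probability p = (1 + 0.07 − 0.8)/(1.3 − 0.8) = 0.2700/0.5000 = 0.5400
Terminal stock prices: S_u = 162.5, S_d = 100
Terminal payoffs (S − K): max(30.5, 0) = 30.5, max(-32, 0) = 0
Node 0 (S = 125): V_0 = 1/1.07·[0.5400·30.5000 + 0.4600·0.0000] = 15.3925

$15.39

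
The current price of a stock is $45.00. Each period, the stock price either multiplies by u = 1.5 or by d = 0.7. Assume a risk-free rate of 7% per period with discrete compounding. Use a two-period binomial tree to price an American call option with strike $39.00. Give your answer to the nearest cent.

$15.21

Risk-neutral probability p = (1 + 0.07 − 0.7)/(1.5 − 0.7) = 0.3700/0.8000 = 0.4625
Terminal stock prices: S_uu = 101.2, S_ud = 47.25, S_dd = 22.05
Terminal payoffs (S − K): max(62.25, 0) = 62.25, max(8.25, 0) = 8.25, max(-16.95, 0) = 0
Node u (S = 67.5): continuation = 1/1.07·[0.4625·62.2500 + 0.5375·8.2500] = 31.0514; exercise value = 28.5000 ≤ continuation, so V_u = 31.0514
Node d (S = 31.5): continuation = 1/1.07·[0.4625·8.2500 + 0.5375·0.0000] = 3.5660; exercise value = 0.0000 ≤ continuation, so V_d = 3.5660
Node 0 (S = 45): continuation = 1/1.07·[0.4625·31.0514 + 0.5375·3.5660] = 15.2131; exercise value = 6.0000 ≤ continuation, so V_0 = 15.2131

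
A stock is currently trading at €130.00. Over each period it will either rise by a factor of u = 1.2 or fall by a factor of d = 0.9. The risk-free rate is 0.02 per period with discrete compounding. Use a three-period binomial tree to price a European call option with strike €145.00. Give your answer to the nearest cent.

€11.18

Risk-neutral probability p = (1 + 0.02 − 0.9)/(1.2 − 0.9) = 0.1200/0.3000 = 0.4000
Terminal stock prices: S_uuu = 224.6, S_uud = 168.5, S_udd = 126.4, S_ddd = 94.77
Terminal payoffs (S − K): max(79.64, 0) = 79.64, max(23.48, 0) = 23.48, max(-18.64, 0) = 0, max(-50.23, 0) = 0
Node uu (S = 187.2): V_uu = 1/1.02·[0.4000·79.6400 + 0.6000·23.4800] = 45.0431
Node ud (S = 140.4): V_ud = 1/1.02·[0.4000·23.4800 + 0.6000·0.0000] = 9.2078
Node dd (S = 105.3): V_dd = 1/1.02·[0.4000·0.0000 + 0.6000·0.0000] = 0.0000
Node u (S = 156): V_u = 1/1.02·[0.4000·45.0431 + 0.6000·9.2078] = 23.0804
Node d (S = 117): V_d = 1/1.02·[0.4000·9.2078 + 0.6000·0.0000] = 3.6109
Node 0 (S = 130): V_0 = 1/1.02·[0.4000·23.0804 + 0.6000·3.6109] = 11.1752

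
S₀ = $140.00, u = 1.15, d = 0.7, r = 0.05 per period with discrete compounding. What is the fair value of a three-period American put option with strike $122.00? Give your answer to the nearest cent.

Risk-neutral probability p = (1 + 0.05 − 0.7)/(1.15 − 0.7) = 0.3500/0.4500 = 0.7778
Terminal stock prices: S_uuu = 212.9, S_uud = 129.6, S_udd = 78.89, S_ddd = 48.02
Terminal payoffs (K − S): max(-90.92, 0) = 0, max(-7.605, 0) = 0, max(43.11, 0) = 43.11, max(73.98, 0) = 73.98
Node uu (S = 185.1): continuation = 1/1.05·[0.7778·0.0000 + 0.2222·0.0000] = 0.0000; exercise value = 0.0000 ≤ continuation, so V_uu = 0.0000
Node ud (S = 112.7): continuation = 1/1.05·[0.7778·0.0000 + 0.2222·43.1100] = 9.1238; exercise value = 9.3000 > continuation, so V_ud = 9.3000 (exercise)
Node dd (S = 68.6): continuation = 1/1.05·[0.7778·43.1100 + 0.2222·73.9800] = 47.5905; exercise value = 53.4000 > continuation, so V_dd = 53.4000 (exercise)
Node u (S = 161): continuation = 1/1.05·[0.7778·0.0000 + 0.2222·9.3000] = 1.9683; exercise value = 0.0000 ≤ continuation, so V_u = 1.9683
Node d (S = 98): continuation = 1/1.05·[0.7778·9.3000 + 0.2222·53.4000] = 18.1905; exercise value = 24.0000 > continuation, so V_d = 24.0000 (exercise)
Node 0 (S = 140): continuation = 1/1.05·[0.7778·1.9683 + 0.2222·24.0000] = 6.5373; exercise value = 0.0000 ≤ continuation, so V_0 = 6.5373

$6.54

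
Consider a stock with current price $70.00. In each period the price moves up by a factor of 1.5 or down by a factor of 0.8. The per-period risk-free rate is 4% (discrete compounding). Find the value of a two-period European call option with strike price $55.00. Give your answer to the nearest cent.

$23.22

Risk-neutral probability p = (1 + 0.04 − 0.8)/(1.5 − 0.8) = 0.2400/0.7000 = 0.3429
Terminal stock prices: S_uu = 157.5, S_ud = 84, S_dd = 44.8
Terminal payoffs (S − K): max(102.5, 0) = 102.5, max(29, 0) = 29, max(-10.2, 0) = 0
Node u (S = 105): V_u = 1/1.04·[0.3429·102.5000 + 0.6571·29.0000] = 52.1154
Node d (S = 56): V_d = 1/1.04·[0.3429·29.0000 + 0.6571·0.0000] = 9.5604
Node 0 (S = 70): V_0 = 1/1.04·[0.3429·52.1154 + 0.6571·9.5604] = 23.2218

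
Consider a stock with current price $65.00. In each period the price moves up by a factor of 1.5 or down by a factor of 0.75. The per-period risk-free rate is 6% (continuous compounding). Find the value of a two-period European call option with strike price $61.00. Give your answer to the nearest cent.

$18.30

Risk-neutral probability p = (e^0.06 − 0.75)/(1.5 − 0.75) = 0.3118/0.7500 = 0.4158
Terminal stock prices: S_uu = 146.2, S_ud = 73.12, S_dd = 36.56
Terminal payoffs (S − K): max(85.25, 0) = 85.25, max(12.12, 0) = 12.12, max(-24.44, 0) = 0
Node u (S = 97.5): V_u = e^(−0.06)·[0.4158·85.2500 + 0.5842·12.1250] = 40.0524
Node d (S = 48.75): V_d = e^(−0.06)·[0.4158·12.1250 + 0.5842·0.0000] = 4.7478
Node 0 (S = 65): V_0 = e^(−0.06)·[0.4158·40.0524 + 0.5842·4.7478] = 18.2955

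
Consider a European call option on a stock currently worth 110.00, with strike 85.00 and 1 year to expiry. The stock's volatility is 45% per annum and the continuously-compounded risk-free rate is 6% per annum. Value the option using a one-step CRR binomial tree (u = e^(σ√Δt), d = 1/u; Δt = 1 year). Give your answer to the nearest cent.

CRR parameters: u = e^(σ√Δt) = e^(0.45·√1) = 1.5683, d = 1/u = 0.6376
Per-period rate: rΔt = 0.06·1 = 0.06, so R = e^0.06 = 1.0618
Risk-neutral probability p = (e^0.06 − 0.6376)/(1.5683 − 0.6376) = 0.4242/0.9307 = 0.4558
Terminal stock prices: S_u = 172.5, S_d = 70.14
Terminal payoffs (S − K): max(87.51, 0) = 87.51, max(-14.86, 0) = 0
Node 0 (S = 110): V_0 = e^(−0.06)·[0.4558·87.5143 + 0.5442·0.0000] = 37.5663

37.57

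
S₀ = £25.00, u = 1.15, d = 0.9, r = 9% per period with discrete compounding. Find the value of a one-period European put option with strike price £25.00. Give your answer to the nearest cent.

Risk-neutral probability p = (1 + 0.09 − 0.9)/(1.15 − 0.9) = 0.1900/0.2500 = 0.7600
Terminal stock prices: S_u = 28.75, S_d = 22.5
Terminal payoffs (K − S): max(-3.75, 0) = 0, max(2.5, 0) = 2.5
Node 0 (S = 25): V_0 = 1/1.09·[0.7600·0.0000 + 0.2400·2.5000] = 0.5505

£0.55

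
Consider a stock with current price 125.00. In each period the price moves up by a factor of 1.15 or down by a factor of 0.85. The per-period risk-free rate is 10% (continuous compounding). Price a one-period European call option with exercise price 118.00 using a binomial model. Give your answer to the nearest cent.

Risk-neutral probability p = (e^0.1 − 0.85)/(1.15 − 0.85) = 0.2552/0.3000 = 0.8506
Terminal stock prices: S_u = 143.8, S_d = 106.2
Terminal payoffs (S − K): max(25.75, 0) = 25.75, max(-11.75, 0) = 0
Node 0 (S = 125): V_0 = e^(−0.1)·[0.8506·25.7500 + 0.1494·0.0000] = 19.8179

19.82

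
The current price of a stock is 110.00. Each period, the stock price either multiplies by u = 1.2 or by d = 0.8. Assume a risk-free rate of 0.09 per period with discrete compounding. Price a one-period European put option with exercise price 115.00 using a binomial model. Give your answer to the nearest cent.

Risk-neutral probability p = (1 + 0.09 − 0.8)/(1.2 − 0.8) = 0.2900/0.4000 = 0.7250
Terminal stock prices: S_u = 132, S_d = 88
Terminal payoffs (K − S): max(-17, 0) = 0, max(27, 0) = 27
Node 0 (S = 110): V_0 = 1/1.09·[0.7250·0.0000 + 0.2750·27.0000] = 6.8119

6.81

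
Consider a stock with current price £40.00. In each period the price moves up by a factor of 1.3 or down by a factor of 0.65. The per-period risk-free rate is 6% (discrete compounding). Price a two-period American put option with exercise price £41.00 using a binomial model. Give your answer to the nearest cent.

Risk-neutral probability p = (1 + 0.06 − 0.65)/(1.3 − 0.65) = 0.4100/0.6500 = 0.6308
Terminal stock prices: S_uu = 67.6, S_ud = 33.8, S_dd = 16.9
Terminal payoffs (K − S): max(-26.6, 0) = 0, max(7.2, 0) = 7.2, max(24.1, 0) = 24.1
Node u (S = 52): continuation = 1/1.06·[0.6308·0.0000 + 0.3692·7.2000] = 2.5080; exercise value = 0.0000 ≤ continuation, so V_u = 2.5080
Node d (S = 26): continuation = 1/1.06·[0.6308·7.2000 + 0.3692·24.1000] = 12.6792; exercise value = 15.0000 > continuation, so V_d = 15.0000 (exercise)
Node 0 (S = 40): continuation = 1/1.06·[0.6308·2.5080 + 0.3692·15.0000] = 6.7174; exercise value = 1.0000 ≤ continuation, so V_0 = 6.7174

£6.72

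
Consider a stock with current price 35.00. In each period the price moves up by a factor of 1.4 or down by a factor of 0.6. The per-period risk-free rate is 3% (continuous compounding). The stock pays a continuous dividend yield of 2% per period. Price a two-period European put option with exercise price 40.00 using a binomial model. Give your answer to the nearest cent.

11.12

Per-period risk-free factor R = e^0.03 = 1.0305; dividend-adjusted growth = e^(0.03−0.02) = 1.0101.
Risk-neutral probability p = (1.0101 − 0.6)/(1.4 − 0.6) = 0.4101/0.8000 = 0.5126
Terminal stock prices: S_uu = 68.6, S_ud = 29.4, S_dd = 12.6
Terminal payoffs (K − S): max(-28.6, 0) = 0, max(10.6, 0) = 10.6, max(27.4, 0) = 27.4
Node u (S = 49): V_u = e^(−0.03)·[0.5126·0.0000 + 0.4874·10.6000] = 5.0141
Node d (S = 21): V_d = e^(−0.03)·[0.5126·10.6000 + 0.4874·27.4000] = 18.2336
Node 0 (S = 35): V_0 = e^(−0.03)·[0.5126·5.0141 + 0.4874·18.2336] = 11.1192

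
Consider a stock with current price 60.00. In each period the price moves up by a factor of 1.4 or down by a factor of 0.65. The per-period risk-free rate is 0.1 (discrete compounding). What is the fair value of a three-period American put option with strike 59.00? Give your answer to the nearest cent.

Risk-neutral probability p = (1 + 0.1 − 0.65)/(1.4 − 0.65) = 0.4500/0.7500 = 0.6000
Terminal stock prices: S_uuu = 164.6, S_uud = 76.44, S_udd = 35.49, S_ddd = 16.48
Terminal payoffs (K − S): max(-105.6, 0) = 0, max(-17.44, 0) = 0, max(23.51, 0) = 23.51, max(42.52, 0) = 42.52
Node uu (S = 117.6): continuation = 1/1.1·[0.6000·0.0000 + 0.4000·0.0000] = 0.0000; exercise value = 0.0000 ≤ continuation, so V_uu = 0.0000
Node ud (S = 54.6): continuation = 1/1.1·[0.6000·0.0000 + 0.4000·23.5100] = 8.5491; exercise value = 4.4000 ≤ continuation, so V_ud = 8.5491
Node dd (S = 25.35): continuation = 1/1.1·[0.6000·23.5100 + 0.4000·42.5225] = 28.2864; exercise value = 33.6500 > continuation, so V_dd = 33.6500 (exercise)
Node u (S = 84): continuation = 1/1.1·[0.6000·0.0000 + 0.4000·8.5491] = 3.1088; exercise value = 0.0000 ≤ continuation, so V_u = 3.1088
Node d (S = 39): continuation = 1/1.1·[0.6000·8.5491 + 0.4000·33.6500] = 16.8995; exercise value = 20.0000 > continuation, so V_d = 20.0000 (exercise)
Node 0 (S = 60): continuation = 1/1.1·[0.6000·3.1088 + 0.4000·20.0000] = 8.9684; exercise value = 0.0000 ≤ continuation, so V_0 = 8.9684

8.97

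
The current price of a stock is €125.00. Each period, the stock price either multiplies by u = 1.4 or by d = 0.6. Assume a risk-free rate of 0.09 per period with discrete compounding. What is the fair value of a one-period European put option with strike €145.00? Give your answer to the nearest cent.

Risk-neutral probability p = (1 + 0.09 − 0.6)/(1.4 − 0.6) = 0.4900/0.8000 = 0.6125
Terminal stock prices: S_u = 175, S_d = 75
Terminal payoffs (K − S): max(-30, 0) = 0, max(70, 0) = 70
Node 0 (S = 125): V_0 = 1/1.09·[0.6125·0.0000 + 0.3875·70.0000] = 24.8853

€24.89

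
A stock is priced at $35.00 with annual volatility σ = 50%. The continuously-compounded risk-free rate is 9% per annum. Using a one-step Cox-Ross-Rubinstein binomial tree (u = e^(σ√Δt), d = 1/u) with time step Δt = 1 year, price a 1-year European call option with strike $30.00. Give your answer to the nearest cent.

CRR parameters: u = e^(σ√Δt) = e^(0.5·√1) = 1.6487, d = 1/u = 0.6065
Per-period rate: rΔt = 0.09·1 = 0.09, so R = e^0.09 = 1.0942
Risk-neutral probability p = (e^0.09 − 0.6065)/(1.6487 − 0.6065) = 0.4876/1.0422 = 0.4679
Terminal stock prices: S_u = 57.71, S_d = 21.23
Terminal payoffs (S − K): max(27.71, 0) = 27.71, max(-8.771, 0) = 0
Node 0 (S = 35): V_0 = e^(−0.09)·[0.4679·27.7052 + 0.5321·0.0000] = 11.8476

$11.85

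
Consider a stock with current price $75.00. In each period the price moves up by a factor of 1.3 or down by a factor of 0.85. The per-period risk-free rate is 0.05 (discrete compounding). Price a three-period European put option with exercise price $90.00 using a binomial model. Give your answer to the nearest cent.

Risk-neutral probability p = (1 + 0.05 − 0.85)/(1.3 − 0.85) = 0.2000/0.4500 = 0.4444
Terminal stock prices: S_uuu = 164.8, S_uud = 107.7, S_udd = 70.44, S_ddd = 46.06
Terminal payoffs (K − S): max(-74.78, 0) = 0, max(-17.74, 0) = 0, max(19.56, 0) = 19.56, max(43.94, 0) = 43.94
Node uu (S = 126.8): V_uu = 1/1.05·[0.4444·0.0000 + 0.5556·0.0000] = 0.0000
Node ud (S = 82.88): V_ud = 1/1.05·[0.4444·0.0000 + 0.5556·19.5563] = 10.3472
Node dd (S = 54.19): V_dd = 1/1.05·[0.4444·19.5563 + 0.5556·43.9406] = 31.5268
Node u (S = 97.5): V_u = 1/1.05·[0.4444·0.0000 + 0.5556·10.3472] = 5.4747
Node d (S = 63.75): V_d = 1/1.05·[0.4444·10.3472 + 0.5556·31.5268] = 21.0606
Node 0 (S = 75): V_0 = 1/1.05·[0.4444·5.4747 + 0.5556·21.0606] = 13.4605

$13.46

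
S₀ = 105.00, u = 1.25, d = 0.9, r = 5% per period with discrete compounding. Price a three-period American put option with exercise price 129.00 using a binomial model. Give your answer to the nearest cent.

24.00

Risk-neutral probability p = (1 + 0.05 − 0.9)/(1.25 − 0.9) = 0.1500/0.3500 = 0.4286
Terminal stock prices: S_uuu = 205.1, S_uud = 147.7, S_udd = 106.3, S_ddd = 76.55
Terminal payoffs (K − S): max(-76.08, 0) = 0, max(-18.66, 0) = 0, max(22.69, 0) = 22.69, max(52.45, 0) = 52.45
Node uu (S = 164.1): continuation = 1/1.05·[0.4286·0.0000 + 0.5714·0.0000] = 0.0000; exercise value = 0.0000 ≤ continuation, so V_uu = 0.0000
Node ud (S = 118.1): continuation = 1/1.05·[0.4286·0.0000 + 0.5714·22.6875] = 12.3469; exercise value = 10.8750 ≤ continuation, so V_ud = 12.3469
Node dd (S = 85.05): continuation = 1/1.05·[0.4286·22.6875 + 0.5714·52.4550] = 37.8071; exercise value = 43.9500 > continuation, so V_dd = 43.9500 (exercise)
Node u (S = 131.2): continuation = 1/1.05·[0.4286·0.0000 + 0.5714·12.3469] = 6.7194; exercise value = 0.0000 ≤ continuation, so V_u = 6.7194
Node d (S = 94.5): continuation = 1/1.05·[0.4286·12.3469 + 0.5714·43.9500] = 28.9579; exercise value = 34.5000 > continuation, so V_d = 34.5000 (exercise)
Node 0 (S = 105): continuation = 1/1.05·[0.4286·6.7194 + 0.5714·34.5000] = 21.5181; exercise value = 24.0000 > continuation, so V_0 = 24.0000 (exercise)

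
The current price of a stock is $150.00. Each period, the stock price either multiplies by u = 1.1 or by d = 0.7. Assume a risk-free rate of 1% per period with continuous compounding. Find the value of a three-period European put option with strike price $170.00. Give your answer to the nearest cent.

Risk-neutral probability p = (e^0.01 − 0.7)/(1.1 − 0.7) = 0.3101/0.4000 = 0.7751
Terminal stock prices: S_uuu = 199.7, S_uud = 127.1, S_udd = 80.85, S_ddd = 51.45
Terminal payoffs (K − S): max(-29.65, 0) = 0, max(42.95, 0) = 42.95, max(89.15, 0) = 89.15, max(118.6, 0) = 118.6
Node uu (S = 181.5): V_uu = e^(−0.01)·[0.7751·0.0000 + 0.2249·42.9500] = 9.5623
Node ud (S = 115.5): V_ud = e^(−0.01)·[0.7751·42.9500 + 0.2249·89.1500] = 52.8085
Node dd (S = 73.5): V_dd = e^(−0.01)·[0.7751·89.1500 + 0.2249·118.5500] = 94.8085
Node u (S = 165): V_u = e^(−0.01)·[0.7751·9.5623 + 0.2249·52.8085] = 19.0953
Node d (S = 105): V_d = e^(−0.01)·[0.7751·52.8085 + 0.2249·94.8085] = 61.6338
Node 0 (S = 150): V_0 = e^(−0.01)·[0.7751·19.0953 + 0.2249·61.6338] = 28.3760

$28.38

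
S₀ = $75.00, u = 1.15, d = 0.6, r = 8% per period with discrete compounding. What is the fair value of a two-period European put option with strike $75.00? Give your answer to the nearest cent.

Risk-neutral probability p = (1 + 0.08 − 0.6)/(1.15 − 0.6) = 0.4800/0.5500 = 0.8727
Terminal stock prices: S_uu = 99.19, S_ud = 51.75, S_dd = 27
Terminal payoffs (K − S): max(-24.19, 0) = 0, max(23.25, 0) = 23.25, max(48, 0) = 48
Node u (S = 86.25): V_u = 1/1.08·[0.8727·0.0000 + 0.1273·23.2500] = 2.7399
Node d (S = 45): V_d = 1/1.08·[0.8727·23.2500 + 0.1273·48.0000] = 24.4444
Node 0 (S = 75): V_0 = 1/1.08·[0.8727·2.7399 + 0.1273·24.4444] = 5.0947

$5.09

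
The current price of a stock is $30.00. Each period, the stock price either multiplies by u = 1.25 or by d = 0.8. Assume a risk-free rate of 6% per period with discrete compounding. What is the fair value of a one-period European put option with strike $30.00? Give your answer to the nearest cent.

Risk-neutral probability p = (1 + 0.06 − 0.8)/(1.25 − 0.8) = 0.2600/0.4500 = 0.5778
Terminal stock prices: S_u = 37.5, S_d = 24
Terminal payoffs (K − S): max(-7.5, 0) = 0, max(6, 0) = 6
Node 0 (S = 30): V_0 = 1/1.06·[0.5778·0.0000 + 0.4222·6.0000] = 2.3899

$2.39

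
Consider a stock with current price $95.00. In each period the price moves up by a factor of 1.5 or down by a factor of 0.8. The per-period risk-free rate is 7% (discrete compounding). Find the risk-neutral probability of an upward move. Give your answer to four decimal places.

p = 0.3857

Risk-neutral probability p = (1 + 0.07 − 0.8)/(1.5 − 0.8) = 0.2700/0.7000 = 0.3857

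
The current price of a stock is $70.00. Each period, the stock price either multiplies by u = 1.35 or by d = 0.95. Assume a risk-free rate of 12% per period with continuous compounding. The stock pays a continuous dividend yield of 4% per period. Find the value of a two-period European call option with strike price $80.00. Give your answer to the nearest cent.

Per-period risk-free factor R = e^0.12 = 1.1275; dividend-adjusted growth = e^(0.12−0.04) = 1.0833.
Risk-neutral probability p = (1.0833 − 0.95)/(1.35 − 0.95) = 0.1333/0.4000 = 0.3332
Terminal stock prices: S_uu = 127.6, S_ud = 89.77, S_dd = 63.17
Terminal payoffs (S − K): max(47.58, 0) = 47.58, max(9.775, 0) = 9.775, max(-16.83, 0) = 0
Node u (S = 94.5): V_u = e^(−0.12)·[0.3332·47.5750 + 0.6668·9.7750] = 19.8410
Node d (S = 66.5): V_d = e^(−0.12)·[0.3332·9.7750 + 0.6668·0.0000] = 2.8889
Node 0 (S = 70): V_0 = e^(−0.12)·[0.3332·19.8410 + 0.6668·2.8889] = 7.5722

$7.57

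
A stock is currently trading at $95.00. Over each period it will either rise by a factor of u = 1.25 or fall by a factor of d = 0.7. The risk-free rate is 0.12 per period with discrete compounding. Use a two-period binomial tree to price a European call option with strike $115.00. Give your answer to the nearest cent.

$15.54

Risk-neutral probability p = (1 + 0.12 − 0.7)/(1.25 − 0.7) = 0.4200/0.5500 = 0.7636
Terminal stock prices: S_uu = 148.4, S_ud = 83.12, S_dd = 46.55
Terminal payoffs (S − K): max(33.44, 0) = 33.44, max(-31.88, 0) = 0, max(-68.45, 0) = 0
Node u (S = 118.8): V_u = 1/1.12·[0.7636·33.4375 + 0.2364·0.0000] = 22.7983
Node d (S = 66.5): V_d = 1/1.12·[0.7636·0.0000 + 0.2364·0.0000] = 0.0000
Node 0 (S = 95): V_0 = 1/1.12·[0.7636·22.7983 + 0.2364·0.0000] = 15.5443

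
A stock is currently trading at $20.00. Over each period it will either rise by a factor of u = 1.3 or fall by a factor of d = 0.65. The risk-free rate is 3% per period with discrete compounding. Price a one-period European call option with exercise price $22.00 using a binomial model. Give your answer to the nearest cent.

$2.27

Risk-neutral probability p = (1 + 0.03 − 0.65)/(1.3 − 0.65) = 0.3800/0.6500 = 0.5846
Terminal stock prices: S_u = 26, S_d = 13
Terminal payoffs (S − K): max(4, 0) = 4, max(-9, 0) = 0
Node 0 (S = 20): V_0 = 1/1.03·[0.5846·4.0000 + 0.4154·0.0000] = 2.2704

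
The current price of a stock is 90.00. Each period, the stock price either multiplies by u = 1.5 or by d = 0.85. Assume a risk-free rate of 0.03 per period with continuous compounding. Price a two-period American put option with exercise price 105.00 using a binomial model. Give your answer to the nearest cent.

19.98

Risk-neutral probability p = (e^0.03 − 0.85)/(1.5 − 0.85) = 0.1805/0.6500 = 0.2776
Terminal stock prices: S_uu = 202.5, S_ud = 114.8, S_dd = 65.02
Terminal payoffs (K − S): max(-97.5, 0) = 0, max(-9.75, 0) = 0, max(39.98, 0) = 39.98
Node u (S = 135): continuation = e^(−0.03)·[0.2776·0.0000 + 0.7224·0.0000] = 0.0000; exercise value = 0.0000 ≤ continuation, so V_u = 0.0000
Node d (S = 76.5): continuation = e^(−0.03)·[0.2776·0.0000 + 0.7224·39.9750] = 28.0236; exercise value = 28.5000 > continuation, so V_d = 28.5000 (exercise)
Node 0 (S = 90): continuation = e^(−0.03)·[0.2776·0.0000 + 0.7224·28.5000] = 19.9793; exercise value = 15.0000 ≤ continuation, so V_0 = 19.9793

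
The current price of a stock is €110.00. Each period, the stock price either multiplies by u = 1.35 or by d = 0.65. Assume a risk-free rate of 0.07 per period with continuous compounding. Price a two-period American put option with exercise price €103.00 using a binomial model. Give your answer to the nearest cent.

€12.99

Risk-neutral probability p = (e^0.07 − 0.65)/(1.35 − 0.65) = 0.4225/0.7000 = 0.6036
Terminal stock prices: S_uu = 200.5, S_ud = 96.53, S_dd = 46.48
Terminal payoffs (K − S): max(-97.48, 0) = 0, max(6.475, 0) = 6.475, max(56.52, 0) = 56.52
Node u (S = 148.5): continuation = e^(−0.07)·[0.6036·0.0000 + 0.3964·6.4750] = 2.3933; exercise value = 0.0000 ≤ continuation, so V_u = 2.3933
Node d (S = 71.5): continuation = e^(−0.07)·[0.6036·6.4750 + 0.3964·56.5250] = 24.5366; exercise value = 31.5000 > continuation, so V_d = 31.5000 (exercise)
Node 0 (S = 110): continuation = e^(−0.07)·[0.6036·2.3933 + 0.3964·31.5000] = 12.9898; exercise value = 0.0000 ≤ continuation, so V_0 = 12.9898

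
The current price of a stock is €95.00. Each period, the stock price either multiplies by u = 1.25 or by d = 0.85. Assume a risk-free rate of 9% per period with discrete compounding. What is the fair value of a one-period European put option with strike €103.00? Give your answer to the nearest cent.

Risk-neutral probability p = (1 + 0.09 − 0.85)/(1.25 − 0.85) = 0.2400/0.4000 = 0.6000
Terminal stock prices: S_u = 118.8, S_d = 80.75
Terminal payoffs (K − S): max(-15.75, 0) = 0, max(22.25, 0) = 22.25
Node 0 (S = 95): V_0 = 1/1.09·[0.6000·0.0000 + 0.4000·22.2500] = 8.1651

€8.17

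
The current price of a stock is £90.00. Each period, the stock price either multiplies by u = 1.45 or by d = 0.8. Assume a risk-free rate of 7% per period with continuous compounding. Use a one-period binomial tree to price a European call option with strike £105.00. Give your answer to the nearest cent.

Risk-neutral probability p = (e^0.07 − 0.8)/(1.45 − 0.8) = 0.2725/0.6500 = 0.4192
Terminal stock prices: S_u = 130.5, S_d = 72
Terminal payoffs (S − K): max(25.5, 0) = 25.5, max(-33, 0) = 0
Node 0 (S = 90): V_0 = e^(−0.07)·[0.4192·25.5000 + 0.5808·0.0000] = 9.9679

£9.97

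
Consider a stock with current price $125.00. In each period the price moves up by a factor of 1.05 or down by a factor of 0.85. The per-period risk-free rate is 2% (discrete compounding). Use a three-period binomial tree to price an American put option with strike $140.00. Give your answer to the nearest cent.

Risk-neutral probability p = (1 + 0.02 − 0.85)/(1.05 − 0.85) = 0.1700/0.2000 = 0.8500
Terminal stock prices: S_uuu = 144.7, S_uud = 117.1, S_udd = 94.83, S_ddd = 76.77
Terminal payoffs (K − S): max(-4.703, 0) = 0, max(22.86, 0) = 22.86, max(45.17, 0) = 45.17, max(63.23, 0) = 63.23
Node uu (S = 137.8): continuation = 1/1.02·[0.8500·0.0000 + 0.1500·22.8594] = 3.3617; exercise value = 2.1875 ≤ continuation, so V_uu = 3.3617
Node ud (S = 111.6): continuation = 1/1.02·[0.8500·22.8594 + 0.1500·45.1719] = 25.6924; exercise value = 28.4375 > continuation, so V_ud = 28.4375 (exercise)
Node dd (S = 90.31): continuation = 1/1.02·[0.8500·45.1719 + 0.1500·63.2344] = 46.9424; exercise value = 49.6875 > continuation, so V_dd = 49.6875 (exercise)
Node u (S = 131.2): continuation = 1/1.02·[0.8500·3.3617 + 0.1500·28.4375] = 6.9834; exercise value = 8.7500 > continuation, so V_u = 8.7500 (exercise)
Node d (S = 106.2): continuation = 1/1.02·[0.8500·28.4375 + 0.1500·49.6875] = 31.0049; exercise value = 33.7500 > continuation, so V_d = 33.7500 (exercise)
Node 0 (S = 125): continuation = 1/1.02·[0.8500·8.7500 + 0.1500·33.7500] = 12.2549; exercise value = 15.0000 > continuation, so V_0 = 15.0000 (exercise)

$15.00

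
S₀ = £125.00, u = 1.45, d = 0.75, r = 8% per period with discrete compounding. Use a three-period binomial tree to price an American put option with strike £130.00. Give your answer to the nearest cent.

£20.67

Risk-neutral probability p = (1 + 0.08 − 0.75)/(1.45 − 0.75) = 0.3300/0.7000 = 0.4714
Terminal stock prices: S_uuu = 381.1, S_uud = 197.1, S_udd = 102, S_ddd = 52.73
Terminal payoffs (K − S): max(-251.1, 0) = 0, max(-67.11, 0) = 0, max(28.05, 0) = 28.05, max(77.27, 0) = 77.27
Node uu (S = 262.8): continuation = 1/1.08·[0.4714·0.0000 + 0.5286·0.0000] = 0.0000; exercise value = 0.0000 ≤ continuation, so V_uu = 0.0000
Node ud (S = 135.9): continuation = 1/1.08·[0.4714·0.0000 + 0.5286·28.0469] = 13.7266; exercise value = 0.0000 ≤ continuation, so V_ud = 13.7266
Node dd (S = 70.31): continuation = 1/1.08·[0.4714·28.0469 + 0.5286·77.2656] = 50.0579; exercise value = 59.6875 > continuation, so V_dd = 59.6875 (exercise)
Node u (S = 181.2): continuation = 1/1.08·[0.4714·0.0000 + 0.5286·13.7266] = 6.7181; exercise value = 0.0000 ≤ continuation, so V_u = 6.7181
Node d (S = 93.75): continuation = 1/1.08·[0.4714·13.7266 + 0.5286·59.6875] = 35.2039; exercise value = 36.2500 > continuation, so V_d = 36.2500 (exercise)
Node 0 (S = 125): continuation = 1/1.08·[0.4714·6.7181 + 0.5286·36.2500] = 20.6739; exercise value = 5.0000 ≤ continuation, so V_0 = 20.6739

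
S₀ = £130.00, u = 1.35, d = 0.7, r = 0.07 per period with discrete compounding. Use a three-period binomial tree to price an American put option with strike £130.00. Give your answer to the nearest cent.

£19.50

Risk-neutral probability p = (1 + 0.07 − 0.7)/(1.35 − 0.7) = 0.3700/0.6500 = 0.5692
Terminal stock prices: S_uuu = 319.8, S_uud = 165.8, S_udd = 85.99, S_ddd = 44.59
Terminal payoffs (K − S): max(-189.8, 0) = 0, max(-35.85, 0) = 0, max(44.01, 0) = 44.01, max(85.41, 0) = 85.41
Node uu (S = 236.9): continuation = 1/1.07·[0.5692·0.0000 + 0.4308·0.0000] = 0.0000; exercise value = 0.0000 ≤ continuation, so V_uu = 0.0000
Node ud (S = 122.8): continuation = 1/1.07·[0.5692·0.0000 + 0.4308·44.0050] = 17.7159; exercise value = 7.1500 ≤ continuation, so V_ud = 17.7159
Node dd (S = 63.7): continuation = 1/1.07·[0.5692·44.0050 + 0.4308·85.4100] = 57.7953; exercise value = 66.3000 > continuation, so V_dd = 66.3000 (exercise)
Node u (S = 175.5): continuation = 1/1.07·[0.5692·0.0000 + 0.4308·17.7159] = 7.1322; exercise value = 0.0000 ≤ continuation, so V_u = 7.1322
Node d (S = 91): continuation = 1/1.07·[0.5692·17.7159 + 0.4308·66.3000] = 36.1163; exercise value = 39.0000 > continuation, so V_d = 39.0000 (exercise)
Node 0 (S = 130): continuation = 1/1.07·[0.5692·7.1322 + 0.4308·39.0000] = 19.4952; exercise value = 0.0000 ≤ continuation, so V_0 = 19.4952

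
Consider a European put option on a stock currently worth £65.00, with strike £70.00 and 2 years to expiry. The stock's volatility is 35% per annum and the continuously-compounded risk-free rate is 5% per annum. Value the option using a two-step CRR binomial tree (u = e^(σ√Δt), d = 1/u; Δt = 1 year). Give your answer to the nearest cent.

£11.31

CRR parameters: u = e^(σ√Δt) = e^(0.35·√1) = 1.4191, d = 1/u = 0.7047
Per-period rate: rΔt = 0.05·1 = 0.05, so R = e^0.05 = 1.0513
Risk-neutral probability p = (e^0.05 − 0.7047)/(1.4191 − 0.7047) = 0.3466/0.7144 = 0.4852
Terminal stock prices: S_uu = 130.9, S_ud = 65, S_dd = 32.28
Terminal payoffs (K − S): max(-60.89, 0) = 0, max(5, 0) = 5, max(37.72, 0) = 37.72
Node u (S = 92.24): V_u = e^(−0.05)·[0.4852·0.0000 + 0.5148·5.0000] = 2.4487
Node d (S = 45.8): V_d = e^(−0.05)·[0.4852·5.0000 + 0.5148·37.7220] = 20.7813
Node 0 (S = 65): V_0 = e^(−0.05)·[0.4852·2.4487 + 0.5148·20.7813] = 11.3075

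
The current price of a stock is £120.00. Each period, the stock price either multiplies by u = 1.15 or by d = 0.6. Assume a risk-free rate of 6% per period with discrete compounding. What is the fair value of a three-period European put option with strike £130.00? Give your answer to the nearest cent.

£14.94

Risk-neutral probability p = (1 + 0.06 − 0.6)/(1.15 − 0.6) = 0.4600/0.5500 = 0.8364
Terminal stock prices: S_uuu = 182.5, S_uud = 95.22, S_udd = 49.68, S_ddd = 25.92
Terminal payoffs (K − S): max(-52.5, 0) = 0, max(34.78, 0) = 34.78, max(80.32, 0) = 80.32, max(104.1, 0) = 104.1
Node uu (S = 158.7): V_uu = 1/1.06·[0.8364·0.0000 + 0.1636·34.7800] = 5.3691
Node ud (S = 82.8): V_ud = 1/1.06·[0.8364·34.7800 + 0.1636·80.3200] = 39.8415
Node dd (S = 43.2): V_dd = 1/1.06·[0.8364·80.3200 + 0.1636·104.0800] = 79.4415
Node u (S = 138): V_u = 1/1.06·[0.8364·5.3691 + 0.1636·39.8415] = 10.3868
Node d (S = 72): V_d = 1/1.06·[0.8364·39.8415 + 0.1636·79.4415] = 43.6995
Node 0 (S = 120): V_0 = 1/1.06·[0.8364·10.3868 + 0.1636·43.6995] = 14.9415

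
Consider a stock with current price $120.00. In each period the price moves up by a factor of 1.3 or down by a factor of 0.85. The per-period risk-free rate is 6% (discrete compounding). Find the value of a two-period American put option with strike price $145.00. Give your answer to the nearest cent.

Risk-neutral probability p = (1 + 0.06 − 0.85)/(1.3 − 0.85) = 0.2100/0.4500 = 0.4667
Terminal stock prices: S_uu = 202.8, S_ud = 132.6, S_dd = 86.7
Terminal payoffs (K − S): max(-57.8, 0) = 0, max(12.4, 0) = 12.4, max(58.3, 0) = 58.3
Node u (S = 156): continuation = 1/1.06·[0.4667·0.0000 + 0.5333·12.4000] = 6.2390; exercise value = 0.0000 ≤ continuation, so V_u = 6.2390
Node d (S = 102): continuation = 1/1.06·[0.4667·12.4000 + 0.5333·58.3000] = 34.7925; exercise value = 43.0000 > continuation, so V_d = 43.0000 (exercise)
Node 0 (S = 120): continuation = 1/1.06·[0.4667·6.2390 + 0.5333·43.0000] = 24.3819; exercise value = 25.0000 > continuation, so V_0 = 25.0000 (exercise)

$25.00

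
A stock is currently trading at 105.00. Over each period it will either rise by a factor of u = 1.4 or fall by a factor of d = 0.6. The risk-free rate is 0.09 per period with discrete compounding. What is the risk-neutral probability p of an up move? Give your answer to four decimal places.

Risk-neutral probability p = (1 + 0.09 − 0.6)/(1.4 − 0.6) = 0.4900/0.8000 = 0.6125

p = 0.6125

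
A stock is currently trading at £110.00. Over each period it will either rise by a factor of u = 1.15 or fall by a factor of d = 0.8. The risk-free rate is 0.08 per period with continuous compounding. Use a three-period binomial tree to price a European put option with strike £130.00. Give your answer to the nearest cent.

Risk-neutral probability p = (e^0.08 − 0.8)/(1.15 − 0.8) = 0.2833/0.3500 = 0.8094
Terminal stock prices: S_uuu = 167.3, S_uud = 116.4, S_udd = 80.96, S_ddd = 56.32
Terminal payoffs (K − S): max(-37.3, 0) = 0, max(13.62, 0) = 13.62, max(49.04, 0) = 49.04, max(73.68, 0) = 73.68
Node uu (S = 145.5): V_uu = e^(−0.08)·[0.8094·0.0000 + 0.1906·13.6200] = 2.3965
Node ud (S = 101.2): V_ud = e^(−0.08)·[0.8094·13.6200 + 0.1906·49.0400] = 18.8051
Node dd (S = 70.4): V_dd = e^(−0.08)·[0.8094·49.0400 + 0.1906·73.6800] = 49.6051
Node u (S = 126.5): V_u = e^(−0.08)·[0.8094·2.3965 + 0.1906·18.8051] = 5.0994
Node d (S = 88): V_d = e^(−0.08)·[0.8094·18.8051 + 0.1906·49.6051] = 22.7787
Node 0 (S = 110): V_0 = e^(−0.08)·[0.8094·5.0994 + 0.1906·22.7787] = 7.8181

£7.82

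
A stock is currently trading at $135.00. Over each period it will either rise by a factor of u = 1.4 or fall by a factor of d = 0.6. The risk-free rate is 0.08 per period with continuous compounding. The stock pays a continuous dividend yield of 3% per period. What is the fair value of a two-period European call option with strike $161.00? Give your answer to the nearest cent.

Per-period risk-free factor R = e^0.08 = 1.0833; dividend-adjusted growth = e^(0.08−0.03) = 1.0513.
Risk-neutral probability p = (1.0513 − 0.6)/(1.4 − 0.6) = 0.4513/0.8000 = 0.5641
Terminal stock prices: S_uu = 264.6, S_ud = 113.4, S_dd = 48.6
Terminal payoffs (S − K): max(103.6, 0) = 103.6, max(-47.6, 0) = 0, max(-112.4, 0) = 0
Node u (S = 189): V_u = e^(−0.08)·[0.5641·103.6000 + 0.4359·0.0000] = 53.9466
Node d (S = 81): V_d = e^(−0.08)·[0.5641·0.0000 + 0.4359·0.0000] = 0.0000
Node 0 (S = 135): V_0 = e^(−0.08)·[0.5641·53.9466 + 0.4359·0.0000] = 28.0910

$28.09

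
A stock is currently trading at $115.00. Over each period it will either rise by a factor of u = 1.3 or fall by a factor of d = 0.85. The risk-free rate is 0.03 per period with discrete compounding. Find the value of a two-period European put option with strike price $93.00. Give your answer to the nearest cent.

$3.36

Risk-neutral probability p = (1 + 0.03 − 0.85)/(1.3 − 0.85) = 0.1800/0.4500 = 0.4000
Terminal stock prices: S_uu = 194.4, S_ud = 127.1, S_dd = 83.09
Terminal payoffs (K − S): max(-101.4, 0) = 0, max(-34.08, 0) = 0, max(9.913, 0) = 9.913
Node u (S = 149.5): V_u = 1/1.03·[0.4000·0.0000 + 0.6000·0.0000] = 0.0000
Node d (S = 97.75): V_d = 1/1.03·[0.4000·0.0000 + 0.6000·9.9125] = 5.7743
Node 0 (S = 115): V_0 = 1/1.03·[0.4000·0.0000 + 0.6000·5.7743] = 3.3637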